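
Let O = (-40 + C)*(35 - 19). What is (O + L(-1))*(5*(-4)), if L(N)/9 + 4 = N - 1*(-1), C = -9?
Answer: 16400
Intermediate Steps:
L(N) = -27 + 9*N (L(N) = -36 + 9*(N - 1*(-1)) = -36 + 9*(N + 1) = -36 + 9*(1 + N) = -36 + (9 + 9*N) = -27 + 9*N)
O = -784 (O = (-40 - 9)*(35 - 19) = -49*16 = -784)
(O + L(-1))*(5*(-4)) = (-784 + (-27 + 9*(-1)))*(5*(-4)) = (-784 + (-27 - 9))*(-20) = (-784 - 36)*(-20) = -820*(-20) = 16400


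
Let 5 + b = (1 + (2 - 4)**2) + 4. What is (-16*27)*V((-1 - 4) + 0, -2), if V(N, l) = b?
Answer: -1728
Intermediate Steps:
b = 4 (b = -5 + ((1 + (2 - 4)**2) + 4) = -5 + ((1 + (-2)**2) + 4) = -5 + ((1 + 4) + 4) = -5 + (5 + 4) = -5 + 9 = 4)
V(N, l) = 4
(-16*27)*V((-1 - 4) + 0, -2) = -16*27*4 = -432*4 = -1728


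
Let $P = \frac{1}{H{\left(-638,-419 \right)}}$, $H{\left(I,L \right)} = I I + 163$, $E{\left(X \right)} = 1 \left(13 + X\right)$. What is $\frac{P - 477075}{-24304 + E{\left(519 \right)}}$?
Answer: $\frac{48567069881}{2420031201} \approx 20.069$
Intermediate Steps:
$E{\left(X \right)} = 13 + X$
$H{\left(I,L \right)} = 163 + I^{2}$ ($H{\left(I,L \right)} = I^{2} + 163 = 163 + I^{2}$)
$P = \frac{1}{407207}$ ($P = \frac{1}{163 + \left(-638\right)^{2}} = \frac{1}{163 + 407044} = \frac{1}{407207} \approx 2.4558 \cdot 10^{-6}$)
$\frac{P - 477075}{-24304 + E{\left(519 \right)}} = \frac{\frac{1}{407207} - 477075}{-24304 + \left(13 + 519\right)} = - \frac{194268279524}{407207 \left(-24304 + 532\right)} = - \frac{194268279524}{407207 \left(-23772\right)} = \left(- \frac{194268279524}{407207}\right) \left(- \frac{1}{23772}\right) = \frac{48567069881}{2420031201}$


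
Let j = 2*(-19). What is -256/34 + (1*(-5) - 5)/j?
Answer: -2347/323 ≈ -7.2663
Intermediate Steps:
j = -38
-256/34 + (1*(-5) - 5)/j = -256/34 + (1*(-5) - 5)/(-38) = -256*1/34 + (-5 - 5)*(-1/38) = -128/17 - 10*(-1/38) = -128/17 + 5/19 = -2347/323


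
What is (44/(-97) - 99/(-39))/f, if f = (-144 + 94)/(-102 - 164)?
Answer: 349657/31525 ≈ 11.091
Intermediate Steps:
f = 25/133 (f = -50/(-266) = -50*(-1/266) = 25/133 ≈ 0.18797)
(44/(-97) - 99/(-39))/f = (44/(-97) - 99/(-39))/(25/133) = (44*(-1/97) - 99*(-1/39))*(133/25) = (-44/97 + 33/13)*(133/25) = (2629/1261)*(133/25) = 349657/31525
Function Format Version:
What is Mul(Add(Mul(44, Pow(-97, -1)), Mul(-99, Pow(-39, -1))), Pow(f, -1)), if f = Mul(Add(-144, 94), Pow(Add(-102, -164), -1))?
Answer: Rational(349657, 31525) ≈ 11.091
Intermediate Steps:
f = Rational(25, 133) (f = Mul(-50, Pow(-266, -1)) = Mul(-50, Rational(-1, 266)) = Rational(25, 133) ≈ 0.18797)
Mul(Add(Mul(44, Pow(-97, -1)), Mul(-99, Pow(-39, -1))), Pow(f, -1)) = Mul(Add(Mul(44, Pow(-97, -1)), Mul(-99, Pow(-39, -1))), Pow(Rational(25, 133), -1)) = Mul(Add(Mul(44, Rational(-1, 97)), Mul(-99, Rational(-1, 39))), Rational(133, 25)) = Mul(Add(Rational(-44, 97), Rational(33, 13)), Rational(133, 25)) = Mul(Rational(2629, 1261), Rational(133, 25)) = Rational(349657, 31525)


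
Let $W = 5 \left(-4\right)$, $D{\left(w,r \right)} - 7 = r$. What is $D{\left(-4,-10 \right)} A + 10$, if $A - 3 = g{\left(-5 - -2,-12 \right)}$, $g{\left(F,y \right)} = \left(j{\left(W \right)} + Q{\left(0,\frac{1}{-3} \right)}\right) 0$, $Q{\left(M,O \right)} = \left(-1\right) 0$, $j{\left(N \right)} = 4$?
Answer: $1$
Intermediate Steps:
$D{\left(w,r \right)} = 7 + r$
$W = -20$
$Q{\left(M,O \right)} = 0$
$g{\left(F,y \right)} = 0$ ($g{\left(F,y \right)} = \left(4 + 0\right) 0 = 4 \cdot 0 = 0$)
$A = 3$ ($A = 3 + 0 = 3$)
$D{\left(-4,-10 \right)} A + 10 = \left(7 - 10\right) 3 + 10 = \left(-3\right) 3 + 10 = -9 + 10 = 1$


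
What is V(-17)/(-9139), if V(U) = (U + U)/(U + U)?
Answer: -1/9139 ≈ -0.00010942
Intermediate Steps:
V(U) = 1 (V(U) = (2*U)/((2*U)) = (2*U)*(1/(2*U)) = 1)
V(-17)/(-9139) = 1/(-9139) = 1*(-1/9139) = -1/9139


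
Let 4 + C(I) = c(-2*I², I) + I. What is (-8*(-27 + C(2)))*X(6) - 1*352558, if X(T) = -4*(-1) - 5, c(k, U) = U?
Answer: -352774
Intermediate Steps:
C(I) = -4 + 2*I (C(I) = -4 + (I + I) = -4 + 2*I)
X(T) = -1 (X(T) = 4 - 5 = -1)
(-8*(-27 + C(2)))*X(6) - 1*352558 = -8*(-27 + (-4 + 2*2))*(-1) - 1*352558 = -8*(-27 + (-4 + 4))*(-1) - 352558 = -8*(-27 + 0)*(-1) - 352558 = -8*(-27)*(-1) - 352558 = 216*(-1) - 352558 = -216 - 352558 = -352774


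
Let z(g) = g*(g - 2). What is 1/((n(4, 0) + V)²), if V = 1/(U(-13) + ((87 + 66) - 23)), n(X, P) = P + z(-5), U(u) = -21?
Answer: 11881/14561856 ≈ 0.00081590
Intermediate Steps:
z(g) = g*(-2 + g)
n(X, P) = 35 + P (n(X, P) = P - 5*(-2 - 5) = P - 5*(-7) = P + 35 = 35 + P)
V = 1/109 (V = 1/(-21 + ((87 + 66) - 23)) = 1/(-21 + (153 - 23)) = 1/(-21 + 130) = 1/109 ≈ 0.0091743)
1/((n(4, 0) + V)²) = 1/(((35 + 0) + 1/109)²) = 1/((35 + 1/109)²) = 1/((3816/109)²) = 1/(14561856/11881) = 11881/14561856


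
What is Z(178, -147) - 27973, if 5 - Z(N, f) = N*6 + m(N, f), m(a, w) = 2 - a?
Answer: -28860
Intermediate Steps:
Z(N, f) = 3 - 5*N (Z(N, f) = 5 - (N*6 + (2 - N)) = 5 - (6*N + (2 - N)) = 5 - (2 + 5*N) = 5 + (-2 - 5*N) = 3 - 5*N)
Z(178, -147) - 27973 = (3 - 5*178) - 27973 = (3 - 890) - 27973 = -887 - 27973 = -28860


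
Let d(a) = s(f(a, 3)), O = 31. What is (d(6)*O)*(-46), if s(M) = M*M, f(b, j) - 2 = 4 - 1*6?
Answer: 0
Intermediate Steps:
f(b, j) = 0 (f(b, j) = 2 + (4 - 1*6) = 2 + (4 - 6) = 2 - 2 = 0)
s(M) = M**2
d(a) = 0 (d(a) = 0**2 = 0)
(d(6)*O)*(-46) = (0*31)*(-46) = 0*(-46) = 0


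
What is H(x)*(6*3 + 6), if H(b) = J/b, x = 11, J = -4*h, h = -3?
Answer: 288/11 ≈ 26.182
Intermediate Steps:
J = 12 (J = -4*(-3) = 12)
H(b) = 12/b
H(x)*(6*3 + 6) = (12/11)*(6*3 + 6) = (12*(1/11))*(18 + 6) = (12/11)*24 = 288/11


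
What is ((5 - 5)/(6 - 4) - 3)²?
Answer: 9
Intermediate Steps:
((5 - 5)/(6 - 4) - 3)² = (0/2 - 3)² = (0*(½) - 3)² = (0 - 3)² = (-3)² = 9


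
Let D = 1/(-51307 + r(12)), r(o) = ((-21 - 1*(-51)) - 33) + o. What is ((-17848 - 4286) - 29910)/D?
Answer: 2669753112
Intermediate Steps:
r(o) = -3 + o (r(o) = ((-21 + 51) - 33) + o = (30 - 33) + o = -3 + o)
D = -1/51298 (D = 1/(-51307 + (-3 + 12)) = 1/(-51307 + 9) = 1/(-51298) = -1/51298 ≈ -1.9494e-5)
((-17848 - 4286) - 29910)/D = ((-17848 - 4286) - 29910)/(-1/51298) = (-22134 - 29910)*(-51298) = -52044*(-51298) = 2669753112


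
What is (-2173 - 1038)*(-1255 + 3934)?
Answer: -8602269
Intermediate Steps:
(-2173 - 1038)*(-1255 + 3934) = -3211*2679 = -8602269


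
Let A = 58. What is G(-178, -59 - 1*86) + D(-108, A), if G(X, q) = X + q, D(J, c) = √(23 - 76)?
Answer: -323 + I*√53 ≈ -323.0 + 7.2801*I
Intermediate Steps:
D(J, c) = I*√53 (D(J, c) = √(-53) = I*√53)
G(-178, -59 - 1*86) + D(-108, A) = (-178 + (-59 - 1*86)) + I*√53 = (-178 + (-59 - 86)) + I*√53 = (-178 - 145) + I*√53 = -323 + I*√53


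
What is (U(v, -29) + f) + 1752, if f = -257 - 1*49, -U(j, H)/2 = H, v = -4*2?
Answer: 1504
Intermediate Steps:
v = -8
U(j, H) = -2*H
f = -306 (f = -257 - 49 = -306)
(U(v, -29) + f) + 1752 = (-2*(-29) - 306) + 1752 = (58 - 306) + 1752 = -248 + 1752 = 1504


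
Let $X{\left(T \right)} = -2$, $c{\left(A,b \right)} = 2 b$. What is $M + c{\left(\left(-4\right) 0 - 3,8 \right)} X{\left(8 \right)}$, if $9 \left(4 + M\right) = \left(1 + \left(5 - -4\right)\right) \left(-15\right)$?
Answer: $- \frac{158}{3} \approx -52.667$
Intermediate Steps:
$M = - \frac{62}{3}$ ($M = -4 + \frac{\left(1 + \left(5 - -4\right)\right) \left(-15\right)}{9} = -4 + \frac{\left(1 + \left(5 + 4\right)\right) \left(-15\right)}{9} = -4 + \frac{\left(1 + 9\right) \left(-15\right)}{9} = -4 + \frac{10 \left(-15\right)}{9} = -4 + \frac{1}{9} \left(-150\right) = -4 - \frac{50}{3} = - \frac{62}{3} \approx -20.667$)
$M + c{\left(\left(-4\right) 0 - 3,8 \right)} X{\left(8 \right)} = - \frac{62}{3} + 2 \cdot 8 \left(-2\right) = - \frac{62}{3} + 16 \left(-2\right) = - \frac{62}{3} - 32 = - \frac{158}{3}$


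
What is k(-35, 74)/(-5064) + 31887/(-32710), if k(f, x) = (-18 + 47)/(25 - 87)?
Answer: -5005274513/5134946640 ≈ -0.97475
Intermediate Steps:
k(f, x) = -29/62 (k(f, x) = 29/(-62) = 29*(-1/62) = -29/62)
k(-35, 74)/(-5064) + 31887/(-32710) = -29/62/(-5064) + 31887/(-32710) = -29/62*(-1/5064) + 31887*(-1/32710) = 29/313968 - 31887/32710 = -5005274513/5134946640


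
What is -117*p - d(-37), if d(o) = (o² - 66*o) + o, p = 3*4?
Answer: -5178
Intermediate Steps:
p = 12
d(o) = o² - 65*o
-117*p - d(-37) = -117*12 - (-37)*(-65 - 37) = -1404 - (-37)*(-102) = -1404 - 1*3774 = -1404 - 3774 = -5178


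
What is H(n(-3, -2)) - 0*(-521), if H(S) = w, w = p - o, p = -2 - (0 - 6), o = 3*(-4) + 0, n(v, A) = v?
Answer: 16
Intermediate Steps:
o = -12 (o = -12 + 0 = -12)
p = 4 (p = -2 - 1*(-6) = -2 + 6 = 4)
w = 16 (w = 4 - 1*(-12) = 4 + 12 = 16)
H(S) = 16
H(n(-3, -2)) - 0*(-521) = 16 - 0*(-521) = 16 - 1*0 = 16 + 0 = 16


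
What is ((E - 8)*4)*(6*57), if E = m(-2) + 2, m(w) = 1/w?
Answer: -8892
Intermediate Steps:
E = 3/2 (E = 1/(-2) + 2 = -½ + 2 = 3/2 ≈ 1.5000)
((E - 8)*4)*(6*57) = ((3/2 - 8)*4)*(6*57) = -13/2*4*342 = -26*342 = -8892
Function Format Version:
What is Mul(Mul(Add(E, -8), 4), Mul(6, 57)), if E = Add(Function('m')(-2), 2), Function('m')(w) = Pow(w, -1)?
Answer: -8892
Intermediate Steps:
E = Rational(3, 2) (E = Add(Pow(-2, -1), 2) = Add(Rational(-1, 2), 2) = Rational(3, 2) ≈ 1.5000)
Mul(Mul(Add(E, -8), 4), Mul(6, 57)) = Mul(Mul(Add(Rational(3, 2), -8), 4), Mul(6, 57)) = Mul(Mul(Rational(-13, 2), 4), 342) = Mul(-26, 342) = -8892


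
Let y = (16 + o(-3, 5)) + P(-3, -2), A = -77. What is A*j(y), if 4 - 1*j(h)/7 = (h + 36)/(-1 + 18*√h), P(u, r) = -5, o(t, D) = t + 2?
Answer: -6958490/3239 + 446292*√10/3239 ≈ -1712.6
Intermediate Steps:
o(t, D) = 2 + t
y = 10 (y = (16 + (2 - 3)) - 5 = (16 - 1) - 5 = 15 - 5 = 10)
j(h) = 28 - 7*(36 + h)/(-1 + 18*√h) (j(h) = 28 - 7*(h + 36)/(-1 + 18*√h) = 28 - 7*(36 + h)/(-1 + 18*√h))
A*j(y) = -539*(-40 - 1*10 + 72*√10)/(-1 + 18*√10) = -539*(-40 - 10 + 72*√10)/(-1 + 18*√10) = -539*(-50 + 72*√10)/(-1 + 18*√10)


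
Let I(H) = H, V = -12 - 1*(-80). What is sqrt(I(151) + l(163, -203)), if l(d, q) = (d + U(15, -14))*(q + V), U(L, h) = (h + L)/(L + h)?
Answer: I*sqrt(21989) ≈ 148.29*I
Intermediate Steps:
U(L, h) = 1 (U(L, h) = (L + h)/(L + h) = 1)
V = 68 (V = -12 + 80 = 68)
l(d, q) = (1 + d)*(68 + q) (l(d, q) = (d + 1)*(q + 68) = (1 + d)*(68 + q))
sqrt(I(151) + l(163, -203)) = sqrt(151 + (68 - 203 + 68*163 + 163*(-203))) = sqrt(151 + (68 - 203 + 11084 - 33089)) = sqrt(151 - 22140) = sqrt(-21989) = I*sqrt(21989)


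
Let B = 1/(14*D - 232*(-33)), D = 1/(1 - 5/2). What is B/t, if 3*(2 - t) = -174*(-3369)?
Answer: -3/4482476000 ≈ -6.6927e-10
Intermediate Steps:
D = -2/3 (D = 1/(1 - 5*1/2) = 1/(1 - 5/2) = 1/(-3/2) = -2/3 ≈ -0.66667)
t = -195400 (t = 2 - (-58)*(-3369) = 2 - 1/3*586206 = 2 - 195402 = -195400)
B = 3/22940 (B = 1/(14*(-2/3) - 232*(-33)) = 1/(-28/3 + 7656) = 1/(22940/3) = 3/22940 ≈ 0.00013078)
B/t = (3/22940)/(-195400) = (3/22940)*(-1/195400) = -3/4482476000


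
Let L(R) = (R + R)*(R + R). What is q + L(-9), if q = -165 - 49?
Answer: 110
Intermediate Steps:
L(R) = 4*R**2 (L(R) = (2*R)*(2*R) = 4*R**2)
q = -214
q + L(-9) = -214 + 4*(-9)**2 = -214 + 4*81 = -214 + 324 = 110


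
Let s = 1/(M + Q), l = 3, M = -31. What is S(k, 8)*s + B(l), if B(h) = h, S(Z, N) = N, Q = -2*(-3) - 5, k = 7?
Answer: 41/15 ≈ 2.7333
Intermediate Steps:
Q = 1 (Q = 6 - 5 = 1)
s = -1/30 (s = 1/(-31 + 1) = 1/(-30) = -1/30 ≈ -0.033333)
S(k, 8)*s + B(l) = 8*(-1/30) + 3 = -4/15 + 3 = 41/15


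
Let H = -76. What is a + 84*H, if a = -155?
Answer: -6539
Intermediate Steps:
a + 84*H = -155 + 84*(-76) = -155 - 6384 = -6539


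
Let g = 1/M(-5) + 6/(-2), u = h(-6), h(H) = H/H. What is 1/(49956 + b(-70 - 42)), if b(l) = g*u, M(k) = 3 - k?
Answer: 8/399625 ≈ 2.0019e-5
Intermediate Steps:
h(H) = 1
u = 1
g = -23/8 (g = 1/(3 - 1*(-5)) + 6/(-2) = 1/(3 + 5) + 6*(-1/2) = 1/8 - 3 = -23/8 ≈ -2.8750)
b(l) = -23/8 (b(l) = -23/8*1 = -23/8)
1/(49956 + b(-70 - 42)) = 1/(49956 - 23/8) = 1/(399625/8) = 8/399625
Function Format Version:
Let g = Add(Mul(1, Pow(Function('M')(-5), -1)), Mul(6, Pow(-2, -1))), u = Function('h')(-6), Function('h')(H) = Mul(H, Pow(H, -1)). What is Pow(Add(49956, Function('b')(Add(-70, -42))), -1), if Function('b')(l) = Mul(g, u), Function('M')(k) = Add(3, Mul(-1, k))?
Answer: Rational(8, 399625) ≈ 2.0019e-5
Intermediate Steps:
Function('h')(H) = 1
u = 1
g = Rational(-23, 8) (g = Add(Mul(1, Pow(Add(3, Mul(-1, -5)), -1)), Mul(6, Pow(-2, -1))) = Add(Mul(1, Pow(Add(3, 5), -1)), Mul(6, Rational(-1, 2))) = Add(Mul(1, Pow(8, -1)), -3) = Add(Mul(1, Rational(1, 8)), -3) = Add(Rational(1, 8), -3) = Rational(-23, 8) ≈ -2.8750)
Function('b')(l) = Rational(-23, 8) (Function('b')(l) = Mul(Rational(-23, 8), 1) = Rational(-23, 8))
Pow(Add(49956, Function('b')(Add(-70, -42))), -1) = Pow(Add(49956, Rational(-23, 8)), -1) = Pow(Rational(399625, 8), -1) = Rational(8, 399625)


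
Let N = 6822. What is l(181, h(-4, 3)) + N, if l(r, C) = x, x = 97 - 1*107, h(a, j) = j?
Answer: 6812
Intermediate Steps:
x = -10 (x = 97 - 107 = -10)
l(r, C) = -10
l(181, h(-4, 3)) + N = -10 + 6822 = 6812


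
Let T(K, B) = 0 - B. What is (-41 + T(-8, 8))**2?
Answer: 2401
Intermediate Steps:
T(K, B) = -B
(-41 + T(-8, 8))**2 = (-41 - 1*8)**2 = (-41 - 8)**2 = (-49)**2 = 2401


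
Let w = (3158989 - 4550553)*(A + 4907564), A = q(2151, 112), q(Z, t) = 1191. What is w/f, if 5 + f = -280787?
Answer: 1707711685705/70198 ≈ 2.4327e+7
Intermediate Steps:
f = -280792 (f = -5 - 280787 = -280792)
A = 1191
w = -6830846742820 (w = (3158989 - 4550553)*(1191 + 4907564) = -1391564*4908755 = -6830846742820)
w/f = -6830846742820/(-280792) = -6830846742820*(-1/280792) = 1707711685705/70198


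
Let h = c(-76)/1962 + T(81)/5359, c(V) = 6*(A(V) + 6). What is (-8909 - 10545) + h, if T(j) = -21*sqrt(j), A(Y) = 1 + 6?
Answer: -34091045558/1752393 ≈ -19454.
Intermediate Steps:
A(Y) = 7
c(V) = 78 (c(V) = 6*(7 + 6) = 6*13 = 78)
h = 7864/1752393 (h = 78/1962 - 21*sqrt(81)/5359 = 78*(1/1962) - 21*9*(1/5359) = 13/327 - 189*1/5359 = 13/327 - 189/5359 = 7864/1752393 ≈ 0.0044876)
(-8909 - 10545) + h = (-8909 - 10545) + 7864/1752393 = -19454 + 7864/1752393 = -34091045558/1752393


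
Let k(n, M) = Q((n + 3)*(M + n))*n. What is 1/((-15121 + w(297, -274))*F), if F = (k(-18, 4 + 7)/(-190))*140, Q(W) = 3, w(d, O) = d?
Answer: -19/11206944 ≈ -1.6954e-6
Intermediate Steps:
k(n, M) = 3*n
F = 756/19 (F = ((3*(-18))/(-190))*140 = -54*(-1/190)*140 = (27/95)*140 = 756/19 ≈ 39.789)
1/((-15121 + w(297, -274))*F) = 1/((-15121 + 297)*(756/19)) = (19/756)/(-14824) = -1/14824*19/756 = -19/11206944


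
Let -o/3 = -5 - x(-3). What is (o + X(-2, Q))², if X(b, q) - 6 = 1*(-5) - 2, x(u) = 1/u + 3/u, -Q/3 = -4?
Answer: 100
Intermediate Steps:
Q = 12 (Q = -3*(-4) = 12)
x(u) = 4/u (x(u) = 1/u + 3/u = 4/u)
X(b, q) = -1 (X(b, q) = 6 + (1*(-5) - 2) = 6 + (-5 - 2) = 6 - 7 = -1)
o = 11 (o = -3*(-5 - 4/(-3)) = -3*(-5 - 4*(-1)/3) = -3*(-5 - 1*(-4/3)) = -3*(-5 + 4/3) = -3*(-11/3) = 11)
(o + X(-2, Q))² = (11 - 1)² = 10² = 100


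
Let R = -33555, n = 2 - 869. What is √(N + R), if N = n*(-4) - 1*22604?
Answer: I*√52691 ≈ 229.55*I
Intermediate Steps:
n = -867
N = -19136 (N = -867*(-4) - 1*22604 = 3468 - 22604 = -19136)
√(N + R) = √(-19136 - 33555) = √(-52691) = I*√52691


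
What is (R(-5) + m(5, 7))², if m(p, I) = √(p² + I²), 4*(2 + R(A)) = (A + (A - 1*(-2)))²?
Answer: (14 + √74)² ≈ 510.87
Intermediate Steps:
R(A) = -2 + (2 + 2*A)²/4 (R(A) = -2 + (A + (A - 1*(-2)))²/4 = -2 + (A + (A + 2))²/4 = -2 + (A + (2 + A))²/4 = -2 + (2 + 2*A)²/4)
m(p, I) = √(I² + p²)
(R(-5) + m(5, 7))² = ((-2 + (1 - 5)²) + √(7² + 5²))² = ((-2 + (-4)²) + √(49 + 25))² = ((-2 + 16) + √74)² = (14 + √74)²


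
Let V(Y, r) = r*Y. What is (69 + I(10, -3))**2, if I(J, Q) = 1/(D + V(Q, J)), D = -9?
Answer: 7236100/1521 ≈ 4757.5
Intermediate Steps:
V(Y, r) = Y*r
I(J, Q) = 1/(-9 + J*Q) (I(J, Q) = 1/(-9 + Q*J) = 1/(-9 + J*Q))
(69 + I(10, -3))**2 = (69 + 1/(-9 + 10*(-3)))**2 = (69 + 1/(-9 - 30))**2 = (69 + 1/(-39))**2 = (69 - 1/39)**2 = (2690/39)**2 = 7236100/1521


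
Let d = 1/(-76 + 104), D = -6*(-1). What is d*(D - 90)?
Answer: -3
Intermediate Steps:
D = 6
d = 1/28 ≈ 0.035714
d*(D - 90) = (6 - 90)/28 = (1/28)*(-84) = -3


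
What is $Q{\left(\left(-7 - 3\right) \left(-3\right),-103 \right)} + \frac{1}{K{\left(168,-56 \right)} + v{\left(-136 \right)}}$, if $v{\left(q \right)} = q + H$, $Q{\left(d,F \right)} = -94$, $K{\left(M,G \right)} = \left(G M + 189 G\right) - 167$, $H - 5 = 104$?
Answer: $- \frac{1897485}{20186} \approx -94.0$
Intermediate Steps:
$H = 109$ ($H = 5 + 104 = 109$)
$K{\left(M,G \right)} = -167 + 189 G + G M$ ($K{\left(M,G \right)} = \left(189 G + G M\right) - 167 = -167 + 189 G + G M$)
$v{\left(q \right)} = 109 + q$ ($v{\left(q \right)} = q + 109 = 109 + q$)
$Q{\left(\left(-7 - 3\right) \left(-3\right),-103 \right)} + \frac{1}{K{\left(168,-56 \right)} + v{\left(-136 \right)}} = -94 + \frac{1}{\left(-167 + 189 \left(-56\right) - 9408\right) + \left(109 - 136\right)} = -94 + \frac{1}{\left(-167 - 10584 - 9408\right) - 27} = -94 + \frac{1}{-20159 - 27} = -94 + \frac{1}{-20186} = -94 - \frac{1}{20186} = - \frac{1897485}{20186}$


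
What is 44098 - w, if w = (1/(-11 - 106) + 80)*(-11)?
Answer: 5262415/117 ≈ 44978.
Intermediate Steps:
w = -102949/117 (w = (1/(-117) + 80)*(-11) = (-1/117 + 80)*(-11) = (9359/117)*(-11) = -102949/117 ≈ -879.91)
44098 - w = 44098 - 1*(-102949/117) = 44098 + 102949/117 = 5262415/117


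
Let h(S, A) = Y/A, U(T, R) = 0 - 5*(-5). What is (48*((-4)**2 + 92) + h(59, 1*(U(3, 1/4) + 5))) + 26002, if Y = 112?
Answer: 467846/15 ≈ 31190.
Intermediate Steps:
U(T, R) = 25 (U(T, R) = 0 + 25 = 25)
h(S, A) = 112/A
(48*((-4)**2 + 92) + h(59, 1*(U(3, 1/4) + 5))) + 26002 = (48*((-4)**2 + 92) + 112/((1*(25 + 5)))) + 26002 = (48*(16 + 92) + 112/((1*30))) + 26002 = (48*108 + 112/30) + 26002 = (5184 + 112*(1/30)) + 26002 = (5184 + 56/15) + 26002 = 77816/15 + 26002 = 467846/15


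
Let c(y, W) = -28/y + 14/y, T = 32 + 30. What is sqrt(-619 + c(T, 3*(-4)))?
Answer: 2*I*sqrt(148769)/31 ≈ 24.884*I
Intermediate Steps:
T = 62
c(y, W) = -14/y
sqrt(-619 + c(T, 3*(-4))) = sqrt(-619 - 14/62) = sqrt(-619 - 14*1/62) = sqrt(-619 - 7/31) = sqrt(-19196/31) = 2*I*sqrt(148769)/31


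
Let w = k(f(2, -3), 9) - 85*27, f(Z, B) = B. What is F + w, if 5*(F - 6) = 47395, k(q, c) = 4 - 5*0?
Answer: 7194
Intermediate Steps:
k(q, c) = 4 (k(q, c) = 4 + 0 = 4)
F = 9485 (F = 6 + (⅕)*47395 = 6 + 9479 = 9485)
w = -2291 (w = 4 - 85*27 = 4 - 2295 = -2291)
F + w = 9485 - 2291 = 7194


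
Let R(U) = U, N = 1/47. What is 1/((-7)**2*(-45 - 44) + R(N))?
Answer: -47/204966 ≈ -0.00022931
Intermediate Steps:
N = 1/47 ≈ 0.021277
1/((-7)**2*(-45 - 44) + R(N)) = 1/((-7)**2*(-45 - 44) + 1/47) = 1/(49*(-89) + 1/47) = 1/(-4361 + 1/47) = 1/(-204966/47) = -47/204966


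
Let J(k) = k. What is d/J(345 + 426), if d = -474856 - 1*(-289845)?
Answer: -185011/771 ≈ -239.96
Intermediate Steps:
d = -185011 (d = -474856 + 289845 = -185011)
d/J(345 + 426) = -185011/(345 + 426) = -185011/771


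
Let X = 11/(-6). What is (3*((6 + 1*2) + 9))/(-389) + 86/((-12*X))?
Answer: 16166/4279 ≈ 3.7780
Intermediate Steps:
X = -11/6 (X = 11*(-⅙) = -11/6 ≈ -1.8333)
(3*((6 + 1*2) + 9))/(-389) + 86/((-12*X)) = (3*((6 + 1*2) + 9))/(-389) + 86/((-12*(-11/6))) = (3*((6 + 2) + 9))*(-1/389) + 86/22 = (3*(8 + 9))*(-1/389) + 86*(1/22) = (3*17)*(-1/389) + 43/11 = 51*(-1/389) + 43/11 = -51/389 + 43/11 = 16166/4279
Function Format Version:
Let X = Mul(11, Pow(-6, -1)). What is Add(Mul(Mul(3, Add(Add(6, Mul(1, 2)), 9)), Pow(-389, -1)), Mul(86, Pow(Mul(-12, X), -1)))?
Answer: Rational(16166, 4279) ≈ 3.7780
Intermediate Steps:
X = Rational(-11, 6) (X = Mul(11, Rational(-1, 6)) = Rational(-11, 6) ≈ -1.8333)
Add(Mul(Mul(3, Add(Add(6, Mul(1, 2)), 9)), Pow(-389, -1)), Mul(86, Pow(Mul(-12, X), -1))) = Add(Mul(Mul(3, Add(Add(6, Mul(1, 2)), 9)), Pow(-389, -1)), Mul(86, Pow(Mul(-12, Rational(-11, 6)), -1))) = Add(Mul(Mul(3, Add(Add(6, 2), 9)), Rational(-1, 389)), Mul(86, Pow(22, -1))) = Add(Mul(Mul(3, Add(8, 9)), Rational(-1, 389)), Mul(86, Rational(1, 22))) = Add(Mul(Mul(3, 17), Rational(-1, 389)), Rational(43, 11)) = Add(Mul(51, Rational(-1, 389)), Rational(43, 11)) = Add(Rational(-51, 389), Rational(43, 11)) = Rational(16166, 4279)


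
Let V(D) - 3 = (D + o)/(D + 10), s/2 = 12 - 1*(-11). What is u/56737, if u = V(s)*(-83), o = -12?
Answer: -8383/1588636 ≈ -0.0052769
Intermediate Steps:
s = 46 (s = 2*(12 - 1*(-11)) = 2*(12 + 11) = 2*23 = 46)
V(D) = 3 + (-12 + D)/(10 + D) (V(D) = 3 + (D - 12)/(D + 10) = 3 + (-12 + D)/(10 + D))
u = -8383/28 (u = (2*(9 + 2*46)/(10 + 46))*(-83) = (2*(9 + 92)/56)*(-83) = (2*(1/56)*101)*(-83) = (101/28)*(-83) = -8383/28 ≈ -299.39)
u/56737 = -8383/28/56737 = -8383/28*1/56737 = -8383/1588636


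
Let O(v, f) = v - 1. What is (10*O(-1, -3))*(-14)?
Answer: 280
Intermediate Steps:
O(v, f) = -1 + v
(10*O(-1, -3))*(-14) = (10*(-1 - 1))*(-14) = (10*(-2))*(-14) = -20*(-14) = 280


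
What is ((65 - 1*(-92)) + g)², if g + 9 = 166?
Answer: 98596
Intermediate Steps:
g = 157 (g = -9 + 166 = 157)
((65 - 1*(-92)) + g)² = ((65 - 1*(-92)) + 157)² = ((65 + 92) + 157)² = (157 + 157)² = 314² = 98596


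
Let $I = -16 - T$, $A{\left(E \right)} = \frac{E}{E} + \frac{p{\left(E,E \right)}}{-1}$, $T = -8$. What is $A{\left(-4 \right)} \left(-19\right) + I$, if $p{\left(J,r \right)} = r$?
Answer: $-103$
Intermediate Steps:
$A{\left(E \right)} = 1 - E$ ($A{\left(E \right)} = \frac{E}{E} + \frac{E}{-1} = 1 + E \left(-1\right) = 1 - E$)
$I = -8$ ($I = -16 - -8 = -16 + 8 = -8$)
$A{\left(-4 \right)} \left(-19\right) + I = \left(1 - -4\right) \left(-19\right) - 8 = \left(1 + 4\right) \left(-19\right) - 8 = 5 \left(-19\right) - 8 = -95 - 8 = -103$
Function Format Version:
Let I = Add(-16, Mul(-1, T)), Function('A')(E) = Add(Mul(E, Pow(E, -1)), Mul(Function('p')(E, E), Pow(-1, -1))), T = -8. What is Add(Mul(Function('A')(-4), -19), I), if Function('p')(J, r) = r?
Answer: -103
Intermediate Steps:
Function('A')(E) = Add(1, Mul(-1, E)) (Function('A')(E) = Add(Mul(E, Pow(E, -1)), Mul(E, Pow(-1, -1))) = Add(1, Mul(E, -1)) = Add(1, Mul(-1, E)))
I = -8 (I = Add(-16, Mul(-1, -8)) = Add(-16, 8) = -8)
Add(Mul(Function('A')(-4), -19), I) = Add(Mul(Add(1, Mul(-1, -4)), -19), -8) = Add(Mul(Add(1, 4), -19), -8) = Add(Mul(5, -19), -8) = Add(-95, -8) = -103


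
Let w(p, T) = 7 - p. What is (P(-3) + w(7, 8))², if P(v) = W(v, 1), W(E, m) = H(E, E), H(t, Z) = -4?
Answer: 16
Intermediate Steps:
W(E, m) = -4
P(v) = -4
(P(-3) + w(7, 8))² = (-4 + (7 - 1*7))² = (-4 + (7 - 7))² = (-4 + 0)² = (-4)² = 16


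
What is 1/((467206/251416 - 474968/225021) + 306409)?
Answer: 28286939868/8667365816317331 ≈ 3.2636e-6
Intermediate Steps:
1/((467206/251416 - 474968/225021) + 306409) = 1/((467206*(1/251416) - 474968*1/225021) + 306409) = 1/((233603/125708 - 474968/225021) + 306409) = 1/(-7141696681/28286939868 + 306409) = 1/(8667365816317331/28286939868) = 28286939868/8667365816317331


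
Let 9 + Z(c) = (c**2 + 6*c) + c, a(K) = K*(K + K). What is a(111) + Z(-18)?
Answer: 24831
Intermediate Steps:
a(K) = 2*K**2 (a(K) = K*(2*K) = 2*K**2)
Z(c) = -9 + c**2 + 7*c (Z(c) = -9 + ((c**2 + 6*c) + c) = -9 + (c**2 + 7*c) = -9 + c**2 + 7*c)
a(111) + Z(-18) = 2*111**2 + (-9 + (-18)**2 + 7*(-18)) = 2*12321 + (-9 + 324 - 126) = 24642 + 189 = 24831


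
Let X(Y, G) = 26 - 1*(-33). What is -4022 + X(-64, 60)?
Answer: -3963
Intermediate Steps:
X(Y, G) = 59 (X(Y, G) = 26 + 33 = 59)
-4022 + X(-64, 60) = -4022 + 59 = -3963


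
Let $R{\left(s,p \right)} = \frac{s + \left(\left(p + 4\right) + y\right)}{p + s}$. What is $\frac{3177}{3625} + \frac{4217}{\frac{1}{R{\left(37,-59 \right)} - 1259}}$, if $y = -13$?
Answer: $- \frac{422934983981}{79750} \approx -5.3033 \cdot 10^{6}$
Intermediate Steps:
$R{\left(s,p \right)} = \frac{-9 + p + s}{p + s}$ ($R{\left(s,p \right)} = \frac{s + \left(\left(p + 4\right) - 13\right)}{p + s} = \frac{s + \left(\left(4 + p\right) - 13\right)}{p + s} = \frac{s + \left(-9 + p\right)}{p + s} = \frac{-9 + p + s}{p + s}$)
$\frac{3177}{3625} + \frac{4217}{\frac{1}{R{\left(37,-59 \right)} - 1259}} = \frac{3177}{3625} + \frac{4217}{\frac{1}{\frac{-9 - 59 + 37}{-59 + 37} - 1259}} = 3177 \cdot \frac{1}{3625} + \frac{4217}{\frac{1}{\frac{1}{-22} \left(-31\right) - 1259}} = \frac{3177}{3625} + \frac{4217}{\frac{1}{\left(- \frac{1}{22}\right) \left(-31\right) - 1259}} = \frac{3177}{3625} + \frac{4217}{\frac{1}{\frac{31}{22} - 1259}} = \frac{3177}{3625} + \frac{4217}{\frac{1}{- \frac{27667}{22}}} = \frac{3177}{3625} + \frac{4217}{- \frac{22}{27667}} = \frac{3177}{3625} + 4217 \left(- \frac{27667}{22}\right) = \frac{3177}{3625} - \frac{116671739}{22} = - \frac{422934983981}{79750}$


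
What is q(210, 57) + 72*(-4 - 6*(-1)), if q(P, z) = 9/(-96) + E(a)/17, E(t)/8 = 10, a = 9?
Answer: 80845/544 ≈ 148.61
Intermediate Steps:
E(t) = 80 (E(t) = 8*10 = 80)
q(P, z) = 2509/544 (q(P, z) = 9/(-96) + 80/17 = 9*(-1/96) + 80*(1/17) = -3/32 + 80/17 = 2509/544)
q(210, 57) + 72*(-4 - 6*(-1)) = 2509/544 + 72*(-4 - 6*(-1)) = 2509/544 + 72*(-4 + 6) = 2509/544 + 72*2 = 2509/544 + 144 = 80845/544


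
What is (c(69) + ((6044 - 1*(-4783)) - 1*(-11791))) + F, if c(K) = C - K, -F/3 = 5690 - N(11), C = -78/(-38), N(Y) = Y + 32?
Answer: 106591/19 ≈ 5610.1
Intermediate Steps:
N(Y) = 32 + Y
C = 39/19 (C = -78*(-1/38) = 39/19 ≈ 2.0526)
F = -16941 (F = -3*(5690 - (32 + 11)) = -3*(5690 - 1*43) = -3*(5690 - 43) = -3*5647 = -16941)
c(K) = 39/19 - K
(c(69) + ((6044 - 1*(-4783)) - 1*(-11791))) + F = ((39/19 - 1*69) + ((6044 - 1*(-4783)) - 1*(-11791))) - 16941 = ((39/19 - 69) + ((6044 + 4783) + 11791)) - 16941 = (-1272/19 + (10827 + 11791)) - 16941 = (-1272/19 + 22618) - 16941 = 428470/19 - 16941 = 106591/19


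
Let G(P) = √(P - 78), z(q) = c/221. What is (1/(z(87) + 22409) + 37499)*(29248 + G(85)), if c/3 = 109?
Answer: 1357998514556560/1238179 + 185721897505*√7/4952716 ≈ 1.0969e+9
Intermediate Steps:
c = 327 (c = 3*109 = 327)
z(q) = 327/221
G(P) = √(-78 + P)
(1/(z(87) + 22409) + 37499)*(29248 + G(85)) = (1/(327/221 + 22409) + 37499)*(29248 + √(-78 + 85)) = (1/(4952716/221) + 37499)*(29248 + √7) = (221/4952716 + 37499)*(29248 + √7) = 185721897505*(29248 + √7)/4952716 = 1357998514556560/1238179 + 185721897505*√7/4952716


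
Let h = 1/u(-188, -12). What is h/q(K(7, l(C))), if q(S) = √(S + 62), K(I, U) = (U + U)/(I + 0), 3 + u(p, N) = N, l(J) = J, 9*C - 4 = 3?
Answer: -√35/700 ≈ -0.0084515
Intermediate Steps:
C = 7/9 (C = 4/9 + (⅑)*3 = 4/9 + ⅓ = 7/9 ≈ 0.77778)
u(p, N) = -3 + N
K(I, U) = 2*U/I (K(I, U) = (2*U)/I = 2*U/I)
q(S) = √(62 + S)
h = -1/15 (h = 1/(-3 - 12) = 1/(-15) = -1/15 ≈ -0.066667)
h/q(K(7, l(C))) = -1/(15*√(62 + 2*(7/9)/7)) = -1/(15*√(62 + 2*(7/9)*(⅐))) = -1/(15*√(62 + 2/9)) = -3*√35/140/15 = -√35/700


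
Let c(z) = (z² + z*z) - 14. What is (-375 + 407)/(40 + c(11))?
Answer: 8/67 ≈ 0.11940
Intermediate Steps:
c(z) = -14 + 2*z² (c(z) = (z² + z²) - 14 = 2*z² - 14 = -14 + 2*z²)
(-375 + 407)/(40 + c(11)) = (-375 + 407)/(40 + (-14 + 2*11²)) = 32/(40 + (-14 + 2*121)) = 32/(40 + (-14 + 242)) = 32/(40 + 228) = 32/268 = 32*(1/268) = 8/67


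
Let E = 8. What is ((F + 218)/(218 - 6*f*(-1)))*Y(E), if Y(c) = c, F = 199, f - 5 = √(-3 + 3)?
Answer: 417/31 ≈ 13.452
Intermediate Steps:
f = 5 (f = 5 + √(-3 + 3) = 5 + √0 = 5 + 0 = 5)
((F + 218)/(218 - 6*f*(-1)))*Y(E) = ((199 + 218)/(218 - 6*5*(-1)))*8 = (417/(218 - 30*(-1)))*8 = (417/(218 + 30))*8 = (417/248)*8 = 417/31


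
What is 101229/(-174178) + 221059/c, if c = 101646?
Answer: 7053522892/4426124247 ≈ 1.5936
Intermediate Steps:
101229/(-174178) + 221059/c = 101229/(-174178) + 221059/101646 = 101229*(-1/174178) + 221059*(1/101646) = -101229/174178 + 221059/101646 = 7053522892/4426124247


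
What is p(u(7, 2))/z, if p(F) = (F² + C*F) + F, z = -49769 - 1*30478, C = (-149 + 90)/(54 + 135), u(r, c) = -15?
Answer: -13525/5055561 ≈ -0.0026753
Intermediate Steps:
C = -59/189 ≈ -0.31217
z = -80247 (z = -49769 - 30478 = -80247)
p(F) = F² + 130*F/189 (p(F) = (F² - 59*F/189) + F = F² + 130*F/189)
p(u(7, 2))/z = ((1/189)*(-15)*(130 + 189*(-15)))/(-80247) = ((1/189)*(-15)*(130 - 2835))*(-1/80247) = ((1/189)*(-15)*(-2705))*(-1/80247) = (13525/63)*(-1/80247) = -13525/5055561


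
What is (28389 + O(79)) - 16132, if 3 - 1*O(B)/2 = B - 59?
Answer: 12223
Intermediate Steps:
O(B) = 124 - 2*B (O(B) = 6 - 2*(B - 59) = 6 - 2*(-59 + B) = 6 + (118 - 2*B) = 124 - 2*B)
(28389 + O(79)) - 16132 = (28389 + (124 - 2*79)) - 16132 = (28389 + (124 - 158)) - 16132 = (28389 - 34) - 16132 = 28355 - 16132 = 12223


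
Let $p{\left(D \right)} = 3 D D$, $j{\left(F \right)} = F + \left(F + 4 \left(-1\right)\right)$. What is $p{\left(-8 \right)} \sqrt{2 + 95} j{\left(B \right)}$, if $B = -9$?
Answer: $- 4224 \sqrt{97} \approx -41602.0$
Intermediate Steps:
$j{\left(F \right)} = -4 + 2 F$ ($j{\left(F \right)} = F + \left(F - 4\right) = F + \left(-4 + F\right) = -4 + 2 F$)
$p{\left(D \right)} = 3 D^{2}$
$p{\left(-8 \right)} \sqrt{2 + 95} j{\left(B \right)} = 3 \left(-8\right)^{2} \sqrt{2 + 95} \left(-4 + 2 \left(-9\right)\right) = 3 \cdot 64 \sqrt{97} \left(-4 - 18\right) = 192 \sqrt{97} \left(-22\right) = - 4224 \sqrt{97}$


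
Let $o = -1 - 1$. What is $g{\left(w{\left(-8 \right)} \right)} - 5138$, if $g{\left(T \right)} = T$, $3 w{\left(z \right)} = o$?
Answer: $- \frac{15416}{3} \approx -5138.7$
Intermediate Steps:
$o = -2$ ($o = -1 - 1 = -2$)
$w{\left(z \right)} = - \frac{2}{3}$ ($w{\left(z \right)} = \frac{1}{3} \left(-2\right) = - \frac{2}{3}$)
$g{\left(w{\left(-8 \right)} \right)} - 5138 = - \frac{2}{3} - 5138 = - \frac{15416}{3}$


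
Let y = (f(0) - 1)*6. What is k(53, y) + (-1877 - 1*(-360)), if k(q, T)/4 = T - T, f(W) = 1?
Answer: -1517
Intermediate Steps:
y = 0 (y = (1 - 1)*6 = 0*6 = 0)
k(q, T) = 0 (k(q, T) = 4*(T - T) = 4*0 = 0)
k(53, y) + (-1877 - 1*(-360)) = 0 + (-1877 - 1*(-360)) = 0 + (-1877 + 360) = 0 - 1517 = -1517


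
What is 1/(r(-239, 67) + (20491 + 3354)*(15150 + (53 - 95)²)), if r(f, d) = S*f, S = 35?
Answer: 1/403305965 ≈ 2.4795e-9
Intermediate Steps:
r(f, d) = 35*f
1/(r(-239, 67) + (20491 + 3354)*(15150 + (53 - 95)²)) = 1/(35*(-239) + (20491 + 3354)*(15150 + (53 - 95)²)) = 1/(-8365 + 23845*(15150 + (-42)²)) = 1/(-8365 + 23845*(15150 + 1764)) = 1/(-8365 + 23845*16914) = 1/(-8365 + 403314330) = 1/403305965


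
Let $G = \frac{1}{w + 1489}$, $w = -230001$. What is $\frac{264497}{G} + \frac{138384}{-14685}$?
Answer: $- \frac{295857414827408}{4895} \approx -6.0441 \cdot 10^{10}$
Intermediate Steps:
$G = - \frac{1}{228512}$ ($G = \frac{1}{-230001 + 1489} = \frac{1}{-228512} = - \frac{1}{228512} \approx -4.3761 \cdot 10^{-6}$)
$\frac{264497}{G} + \frac{138384}{-14685} = \frac{264497}{- \frac{1}{228512}} + \frac{138384}{-14685} = 264497 \left(-228512\right) + 138384 \left(- \frac{1}{14685}\right) = -60440738464 - \frac{46128}{4895} = - \frac{295857414827408}{4895}$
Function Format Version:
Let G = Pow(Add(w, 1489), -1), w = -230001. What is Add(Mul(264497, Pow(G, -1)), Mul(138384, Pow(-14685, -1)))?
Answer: Rational(-295857414827408, 4895) ≈ -6.0441e+10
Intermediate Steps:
G = Rational(-1, 228512) (G = Pow(Add(-230001, 1489), -1) = Pow(-228512, -1) = Rational(-1, 228512) ≈ -4.3761e-6)
Add(Mul(264497, Pow(G, -1)), Mul(138384, Pow(-14685, -1))) = Add(Mul(264497, Pow(Rational(-1, 228512), -1)), Mul(138384, Pow(-14685, -1))) = Add(Mul(264497, -228512), Mul(138384, Rational(-1, 14685))) = Add(-60440738464, Rational(-46128, 4895)) = Rational(-295857414827408, 4895)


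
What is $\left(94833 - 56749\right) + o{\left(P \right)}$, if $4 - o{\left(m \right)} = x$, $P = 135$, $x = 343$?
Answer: $37745$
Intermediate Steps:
$o{\left(m \right)} = -339$ ($o{\left(m \right)} = 4 - 343 = -339$)
$\left(94833 - 56749\right) + o{\left(P \right)} = \left(94833 - 56749\right) - 339 = 38084 - 339 = 37745$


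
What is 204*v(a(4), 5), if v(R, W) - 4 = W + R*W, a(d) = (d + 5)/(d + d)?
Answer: 5967/2 ≈ 2983.5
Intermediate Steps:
a(d) = (5 + d)/(2*d) (a(d) = (5 + d)/((2*d)) = (5 + d)*(1/(2*d)) = (5 + d)/(2*d))
v(R, W) = 4 + W + R*W (v(R, W) = 4 + (W + R*W) = 4 + W + R*W)
204*v(a(4), 5) = 204*(4 + 5 + ((½)*(5 + 4)/4)*5) = 204*(4 + 5 + ((½)*(¼)*9)*5) = 204*(4 + 5 + (9/8)*5) = 204*(4 + 5 + 45/8) = 204*(117/8) = 5967/2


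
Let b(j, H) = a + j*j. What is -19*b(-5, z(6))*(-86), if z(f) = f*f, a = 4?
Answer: 47386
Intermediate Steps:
z(f) = f²
b(j, H) = 4 + j² (b(j, H) = 4 + j*j = 4 + j²)
-19*b(-5, z(6))*(-86) = -19*(4 + (-5)²)*(-86) = -19*(4 + 25)*(-86) = -19*29*(-86) = -551*(-86) = 47386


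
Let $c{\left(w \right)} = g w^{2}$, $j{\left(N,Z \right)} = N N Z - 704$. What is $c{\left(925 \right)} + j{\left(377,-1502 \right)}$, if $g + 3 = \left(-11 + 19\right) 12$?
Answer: $-133905337$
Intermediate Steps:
$g = 93$ ($g = -3 + \left(-11 + 19\right) 12 = -3 + 8 \cdot 12 = -3 + 96 = 93$)
$j{\left(N,Z \right)} = -704 + Z N^{2}$ ($j{\left(N,Z \right)} = N^{2} Z - 704 = Z N^{2} - 704 = -704 + Z N^{2}$)
$c{\left(w \right)} = 93 w^{2}$
$c{\left(925 \right)} + j{\left(377,-1502 \right)} = 93 \cdot 925^{2} - \left(704 + 1502 \cdot 377^{2}\right) = 93 \cdot 855625 - 213478462 = 79573125 - 213478462 = -133905337$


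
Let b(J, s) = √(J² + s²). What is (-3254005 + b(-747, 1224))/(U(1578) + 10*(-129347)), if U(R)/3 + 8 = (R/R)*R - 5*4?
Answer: 650801/257764 - 9*√25385/1288820 ≈ 2.5237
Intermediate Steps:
U(R) = -84 + 3*R (U(R) = -24 + 3*((R/R)*R - 5*4) = -24 + 3*(1*R - 20) = -24 + 3*(R - 20) = -24 + 3*(-20 + R) = -24 + (-60 + 3*R) = -84 + 3*R)
(-3254005 + b(-747, 1224))/(U(1578) + 10*(-129347)) = (-3254005 + √((-747)² + 1224²))/((-84 + 3*1578) + 10*(-129347)) = (-3254005 + √(558009 + 1498176))/((-84 + 4734) - 1293470) = (-3254005 + √2056185)/(4650 - 1293470) = (-3254005 + 9*√25385)/(-1288820) = (-3254005 + 9*√25385)*(-1/1288820) = 650801/257764 - 9*√25385/1288820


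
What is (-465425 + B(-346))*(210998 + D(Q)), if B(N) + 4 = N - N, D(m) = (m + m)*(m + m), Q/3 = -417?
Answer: -3011791989858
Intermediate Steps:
Q = -1251 (Q = 3*(-417) = -1251)
D(m) = 4*m**2 (D(m) = (2*m)*(2*m) = 4*m**2)
B(N) = -4 (B(N) = -4 + (N - N) = -4 + 0 = -4)
(-465425 + B(-346))*(210998 + D(Q)) = (-465425 - 4)*(210998 + 4*(-1251)**2) = -465429*(210998 + 4*1565001) = -465429*(210998 + 6260004) = -465429*6471002 = -3011791989858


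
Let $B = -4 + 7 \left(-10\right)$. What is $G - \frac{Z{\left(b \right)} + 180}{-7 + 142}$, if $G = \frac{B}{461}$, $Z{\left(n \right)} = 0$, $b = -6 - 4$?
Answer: $- \frac{2066}{1383} \approx -1.4939$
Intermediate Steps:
$b = -10$
$B = -74$ ($B = -4 - 70 = -74$)
$G = - \frac{74}{461} \approx -0.16052$
$G - \frac{Z{\left(b \right)} + 180}{-7 + 142} = - \frac{74}{461} - \frac{0 + 180}{-7 + 142} = - \frac{74}{461} - \frac{180}{135} = - \frac{74}{461} - 180 \cdot \frac{1}{135} = - \frac{74}{461} - \frac{4}{3} = - \frac{2066}{1383}$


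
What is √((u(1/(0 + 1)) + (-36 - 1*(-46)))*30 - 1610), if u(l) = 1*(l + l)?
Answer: 25*I*√2 ≈ 35.355*I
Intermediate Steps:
u(l) = 2*l (u(l) = 1*(2*l) = 2*l)
√((u(1/(0 + 1)) + (-36 - 1*(-46)))*30 - 1610) = √((2/(0 + 1) + (-36 - 1*(-46)))*30 - 1610) = √((2/1 + (-36 + 46))*30 - 1610) = √((2*1 + 10)*30 - 1610) = √((2 + 10)*30 - 1610) = √(12*30 - 1610) = √(360 - 1610) = √(-1250) = 25*I*√2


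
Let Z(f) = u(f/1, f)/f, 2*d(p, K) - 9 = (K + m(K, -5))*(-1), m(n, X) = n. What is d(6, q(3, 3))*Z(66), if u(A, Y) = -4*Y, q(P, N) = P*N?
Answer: 18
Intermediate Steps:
q(P, N) = N*P
d(p, K) = 9/2 - K (d(p, K) = 9/2 + ((K + K)*(-1))/2 = 9/2 + ((2*K)*(-1))/2 = 9/2 + (-2*K)/2 = 9/2 - K)
Z(f) = -4 (Z(f) = (-4*f)/f = -4)
d(6, q(3, 3))*Z(66) = (9/2 - 3*3)*(-4) = (9/2 - 1*9)*(-4) = (9/2 - 9)*(-4) = -9/2*(-4) = 18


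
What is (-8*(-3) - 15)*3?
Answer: 27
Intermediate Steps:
(-8*(-3) - 15)*3 = (24 - 15)*3 = 9*3 = 27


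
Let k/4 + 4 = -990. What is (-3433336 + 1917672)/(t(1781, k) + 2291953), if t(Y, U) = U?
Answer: -1515664/2287977 ≈ -0.66245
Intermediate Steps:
k = -3976 (k = -16 + 4*(-990) = -16 - 3960 = -3976)
(-3433336 + 1917672)/(t(1781, k) + 2291953) = (-3433336 + 1917672)/(-3976 + 2291953) = -1515664/2287977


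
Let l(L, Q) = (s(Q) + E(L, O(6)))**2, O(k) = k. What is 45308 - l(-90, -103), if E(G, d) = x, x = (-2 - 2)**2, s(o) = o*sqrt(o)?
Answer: 1137779 + 3296*I*sqrt(103) ≈ 1.1378e+6 + 33451.0*I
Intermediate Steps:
s(o) = o**(3/2)
x = 16 (x = (-4)**2 = 16)
E(G, d) = 16
l(L, Q) = (16 + Q**(3/2))**2 (l(L, Q) = (Q**(3/2) + 16)**2 = (16 + Q**(3/2))**2)
45308 - l(-90, -103) = 45308 - (16 + (-103)**(3/2))**2 = 45308 - (16 - 103*I*sqrt(103))**2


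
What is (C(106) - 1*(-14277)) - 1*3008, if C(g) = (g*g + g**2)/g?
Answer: 11481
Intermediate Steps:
C(g) = 2*g (C(g) = (g**2 + g**2)/g = (2*g**2)/g = 2*g)
(C(106) - 1*(-14277)) - 1*3008 = (2*106 - 1*(-14277)) - 1*3008 = (212 + 14277) - 3008 = 14489 - 3008 = 11481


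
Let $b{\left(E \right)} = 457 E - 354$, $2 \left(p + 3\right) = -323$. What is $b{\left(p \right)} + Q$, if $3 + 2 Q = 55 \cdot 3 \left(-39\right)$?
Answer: $- \frac{157499}{2} \approx -78750.0$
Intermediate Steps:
$Q = -3219$ ($Q = - \frac{3}{2} + \frac{55 \cdot 3 \left(-39\right)}{2} = - \frac{3}{2} + \frac{165 \left(-39\right)}{2} = - \frac{3}{2} + \frac{1}{2} \left(-6435\right) = - \frac{3}{2} - \frac{6435}{2} = -3219$)
$p = - \frac{329}{2}$ ($p = -3 + \frac{1}{2} \left(-323\right) = -3 - \frac{323}{2} = - \frac{329}{2} \approx -164.5$)
$b{\left(E \right)} = -354 + 457 E$
$b{\left(p \right)} + Q = \left(-354 + 457 \left(- \frac{329}{2}\right)\right) - 3219 = \left(-354 - \frac{150353}{2}\right) - 3219 = - \frac{151061}{2} - 3219 = - \frac{157499}{2}$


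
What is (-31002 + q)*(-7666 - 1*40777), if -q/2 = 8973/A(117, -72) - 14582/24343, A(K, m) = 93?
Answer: 1140340857051544/754633 ≈ 1.5111e+9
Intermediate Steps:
q = -144715742/754633 (q = -2*(8973/93 - 14582/24343) = -2*(8973*(1/93) - 14582*1/24343) = -2*(2991/31 - 14582/24343) = -2*72357871/754633 = -144715742/754633 ≈ -191.77)
(-31002 + q)*(-7666 - 1*40777) = (-31002 - 144715742/754633)*(-7666 - 1*40777) = -23539848008*(-7666 - 40777)/754633 = -23539848008/754633*(-48443) = 1140340857051544/754633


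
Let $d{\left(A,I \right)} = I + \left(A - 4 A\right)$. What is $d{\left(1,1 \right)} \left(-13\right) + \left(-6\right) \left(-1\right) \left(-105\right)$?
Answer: $-604$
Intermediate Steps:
$d{\left(A,I \right)} = I - 3 A$
$d{\left(1,1 \right)} \left(-13\right) + \left(-6\right) \left(-1\right) \left(-105\right) = \left(1 - 3\right) \left(-13\right) + \left(-6\right) \left(-1\right) \left(-105\right) = \left(1 - 3\right) \left(-13\right) + 6 \left(-105\right) = \left(-2\right) \left(-13\right) - 630 = 26 - 630 = -604$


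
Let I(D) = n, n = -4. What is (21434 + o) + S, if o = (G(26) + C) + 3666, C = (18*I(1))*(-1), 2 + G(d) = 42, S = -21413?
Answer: 3799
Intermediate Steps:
I(D) = -4
G(d) = 40 (G(d) = -2 + 42 = 40)
C = 72 (C = (18*(-4))*(-1) = -72*(-1) = 72)
o = 3778 (o = (40 + 72) + 3666 = 112 + 3666 = 3778)
(21434 + o) + S = (21434 + 3778) - 21413 = 25212 - 21413 = 3799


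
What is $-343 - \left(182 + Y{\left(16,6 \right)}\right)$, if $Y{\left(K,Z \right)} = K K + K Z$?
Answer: $-877$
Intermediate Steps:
$Y{\left(K,Z \right)} = K^{2} + K Z$
$-343 - \left(182 + Y{\left(16,6 \right)}\right) = -343 - \left(182 + 16 \left(16 + 6\right)\right) = -343 - \left(182 + 16 \cdot 22\right) = -343 - 534 = -877$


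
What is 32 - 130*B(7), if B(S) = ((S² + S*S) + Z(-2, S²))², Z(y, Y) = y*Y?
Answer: 32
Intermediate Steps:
Z(y, Y) = Y*y
B(S) = 0 (B(S) = ((S² + S*S) + S²*(-2))² = ((S² + S²) - 2*S²)² = (2*S² - 2*S²)² = 0² = 0)
32 - 130*B(7) = 32 - 130*0 = 32 + 0 = 32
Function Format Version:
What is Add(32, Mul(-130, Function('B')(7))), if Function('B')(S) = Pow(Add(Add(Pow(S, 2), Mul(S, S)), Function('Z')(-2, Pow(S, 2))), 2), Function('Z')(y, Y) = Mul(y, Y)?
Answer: 32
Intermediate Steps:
Function('Z')(y, Y) = Mul(Y, y)
Function('B')(S) = 0 (Function('B')(S) = Pow(Add(Add(Pow(S, 2), Mul(S, S)), Mul(Pow(S, 2), -2)), 2) = Pow(Add(Add(Pow(S, 2), Pow(S, 2)), Mul(-2, Pow(S, 2))), 2) = Pow(Add(Mul(2, Pow(S, 2)), Mul(-2, Pow(S, 2))), 2) = Pow(0, 2) = 0)
Add(32, Mul(-130, Function('B')(7))) = Add(32, Mul(-130, 0)) = Add(32, 0) = 32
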